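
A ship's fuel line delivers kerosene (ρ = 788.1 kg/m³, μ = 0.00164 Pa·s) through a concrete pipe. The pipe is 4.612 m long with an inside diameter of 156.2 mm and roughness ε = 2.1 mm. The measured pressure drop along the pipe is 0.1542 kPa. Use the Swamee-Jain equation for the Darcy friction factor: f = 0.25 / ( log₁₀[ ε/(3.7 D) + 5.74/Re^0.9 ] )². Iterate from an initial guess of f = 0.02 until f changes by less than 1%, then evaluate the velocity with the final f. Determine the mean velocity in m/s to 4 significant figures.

V ≈ 0.5512 m/s

Rearranging Darcy-Weisbach: V = √(2·ΔP·D/(f·L·ρ)). With ε/D = 0.0021/0.1562 = 0.0134, iterate starting from f = 0.02:
  f = 0.02 → V = √(2·154.2·0.1562/(0.02·4.612·788.1)) = 0.814 m/s; Re = ρVD/μ = 6.11e+04; f → 0.04315
  f = 0.04315 → V = 0.5542 m/s; Re = 4.16e+04; f → 0.04361
  f = 0.04361 → V = 0.5513 m/s; Re = 4.138e+04; f → 0.04362
Converged (Δf/f < 1%). With the final f = 0.04362: V = √(2·154.2·0.1562/(0.04362·4.612·788.1)) = 0.5512 m/s.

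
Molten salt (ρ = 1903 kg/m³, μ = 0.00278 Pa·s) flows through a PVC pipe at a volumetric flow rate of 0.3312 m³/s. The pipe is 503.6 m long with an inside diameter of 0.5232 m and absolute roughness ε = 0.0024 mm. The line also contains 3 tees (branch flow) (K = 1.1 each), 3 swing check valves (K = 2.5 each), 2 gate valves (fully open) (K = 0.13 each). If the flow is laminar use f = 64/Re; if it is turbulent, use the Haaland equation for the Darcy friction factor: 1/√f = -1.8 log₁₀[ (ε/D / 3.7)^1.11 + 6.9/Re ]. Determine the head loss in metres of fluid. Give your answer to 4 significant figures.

Cross-sectional area A = πD²/4 = π(0.5232)²/4 = 0.215 m²; mean velocity V = Q/A = 0.3312/0.215 = 1.541 m/s.
Reynolds number Re = ρVD/μ = 1903 · 1.541 · 0.5232 / 0.00278 = 5.517e+05.
Re > 4000 → turbulent. Relative roughness ε/D = 2.4e-06/0.5232 = 4.59e-06. Haaland: 1/√f = -1.8 log₁₀[(4.59e-06/3.7)^1.11 + 6.9/5.517e+05] = -1.8 log₁₀[2.78e-07 + 1.25e-05] = 8.808, so f = 0.01289.
Total minor-loss coefficient ΣK = 3·1.1 + 3·2.5 + 2·0.13 = 11.1.
ΔP = [f·L/D + ΣK]·(ρV²/2) = [0.01289·503.6/0.5232 + 11.1]·(1903·1.541²/2) = [12.41 + 11.1]·2258 = 5.299e+04 Pa.
Head loss h_f = ΔP/(ρg) = 5.299e+04/(1903·9.81) = 2.838 m.

h_f ≈ 2.838 m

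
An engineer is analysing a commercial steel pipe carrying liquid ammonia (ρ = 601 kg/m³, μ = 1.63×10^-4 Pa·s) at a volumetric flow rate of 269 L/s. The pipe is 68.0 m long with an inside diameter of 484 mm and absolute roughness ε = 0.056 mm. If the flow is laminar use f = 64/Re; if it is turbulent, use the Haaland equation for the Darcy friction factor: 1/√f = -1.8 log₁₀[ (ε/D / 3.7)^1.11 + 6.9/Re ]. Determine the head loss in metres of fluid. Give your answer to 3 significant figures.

h_f ≈ 0.197 m

Q = 269 L/s = 269/1000 = 0.269 m³/s.
Cross-sectional area A = πD²/4 = π(0.484)²/4 = 0.184 m²; mean velocity V = Q/A = 0.269/0.184 = 1.462 m/s.
Reynolds number Re = ρVD/μ = 601 · 1.462 · 0.484 / 0.000163 = 2.609e+06.
Re > 4000 → turbulent. Relative roughness ε/D = 5.6e-05/0.484 = 0.000116. Haaland: 1/√f = -1.8 log₁₀[(0.000116/3.7)^1.11 + 6.9/2.609e+06] = -1.8 log₁₀[9.99e-06 + 2.64e-06] = 8.817, so f = 0.01286.
Darcy-Weisbach: ΔP = f(L/D)(ρV²/2) = 0.01286·(68/0.484)·(601·1.462²/2) = 0.01286·140.5·642.4 = 1161 Pa.
Head loss h_f = ΔP/(ρg) = 1161/(601·9.81) = 0.197 m.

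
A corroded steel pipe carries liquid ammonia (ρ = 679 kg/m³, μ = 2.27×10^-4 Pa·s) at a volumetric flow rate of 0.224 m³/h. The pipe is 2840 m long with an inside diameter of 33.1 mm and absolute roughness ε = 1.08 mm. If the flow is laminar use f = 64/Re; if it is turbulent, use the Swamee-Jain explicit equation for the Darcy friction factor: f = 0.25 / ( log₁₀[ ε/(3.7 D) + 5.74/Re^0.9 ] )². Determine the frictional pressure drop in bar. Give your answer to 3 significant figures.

Q = 0.224 m³/h = 0.224/3600 = 6.222e-05 m³/s.
Cross-sectional area A = πD²/4 = π(0.0331)²/4 = 0.0008605 m²; mean velocity V = Q/A = 6.222e-05/0.0008605 = 0.07231 m/s.
Reynolds number Re = ρVD/μ = 679 · 0.07231 · 0.0331 / 0.000227 = 7159.
Re > 4000 → turbulent. Relative roughness ε/D = 0.00108/0.0331 = 0.0326. Swamee-Jain: f = 0.25/(log₁₀[0.0326/3.7 + 5.74/7159^0.9])² = 0.25/(log₁₀[0.00882 + 0.00195])² = 0.25/(-1.968)² = 0.06455.
Darcy-Weisbach: ΔP = f(L/D)(ρV²/2) = 0.06455·(2840/0.0331)·(679·0.07231²/2) = 0.06455·8.58e+04·1.775 = 9832 Pa.
ΔP = 9832 Pa = 0.0983 bar.

ΔP ≈ 0.0983 bar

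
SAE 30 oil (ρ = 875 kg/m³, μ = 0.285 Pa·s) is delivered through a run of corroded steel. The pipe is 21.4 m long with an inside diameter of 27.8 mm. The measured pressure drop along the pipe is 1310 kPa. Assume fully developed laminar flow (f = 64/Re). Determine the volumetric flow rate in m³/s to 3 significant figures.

Q ≈ 0.00315 m³/s

For laminar flow, f = 64/Re with Re = ρVD/μ, so Darcy-Weisbach reduces to ΔP = 32μLV/D². Solving for V: V = ΔP·D²/(32μL) = 1.31e+06·(0.0278)²/(32·0.285·21.4) = 5.187 m/s.
Check: Re = ρVD/μ = 875·5.187·0.0278/0.285 = 442.8 < 2300, so the laminar assumption holds.
Q = V·A = 5.187·(π/4·0.0278²) = 0.003149 m³/s = 0.00315 m³/s.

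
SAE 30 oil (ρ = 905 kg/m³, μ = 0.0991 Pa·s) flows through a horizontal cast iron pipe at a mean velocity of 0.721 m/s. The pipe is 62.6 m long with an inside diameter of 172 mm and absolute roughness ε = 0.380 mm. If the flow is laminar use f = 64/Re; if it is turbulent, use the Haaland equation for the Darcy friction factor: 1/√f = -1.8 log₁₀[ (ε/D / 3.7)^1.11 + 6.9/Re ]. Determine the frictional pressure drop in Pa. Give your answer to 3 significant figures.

Reynolds number Re = ρVD/μ = 905 · 0.721 · 0.172 / 0.0991 = 1133.
Re < 2300 → laminar flow, so f = 64/Re = 64/1133 = 0.05651 (the turbulent correlation is not needed).
Darcy-Weisbach: ΔP = f(L/D)(ρV²/2) = 0.05651·(62.6/0.172)·(905·0.721²/2) = 0.05651·364·235.2 = 4838 Pa.

ΔP ≈ 4840 Pa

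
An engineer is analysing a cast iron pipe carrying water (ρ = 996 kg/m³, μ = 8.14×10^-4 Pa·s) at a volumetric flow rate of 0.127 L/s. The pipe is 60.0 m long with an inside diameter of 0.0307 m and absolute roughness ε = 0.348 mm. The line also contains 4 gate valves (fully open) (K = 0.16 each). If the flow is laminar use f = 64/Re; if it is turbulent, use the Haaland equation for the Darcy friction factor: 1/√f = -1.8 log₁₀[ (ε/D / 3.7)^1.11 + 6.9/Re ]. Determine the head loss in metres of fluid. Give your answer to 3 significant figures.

h_f ≈ 0.138 m

Q = 0.127 L/s = 0.127/1000 = 0.000127 m³/s.
Cross-sectional area A = πD²/4 = π(0.0307)²/4 = 0.0007402 m²; mean velocity V = Q/A = 0.000127/0.0007402 = 0.1716 m/s.
Reynolds number Re = ρVD/μ = 996 · 0.1716 · 0.0307 / 0.000814 = 6445.
Re > 4000 → turbulent. Relative roughness ε/D = 0.000348/0.0307 = 0.0113. Haaland: 1/√f = -1.8 log₁₀[(0.0113/3.7)^1.11 + 6.9/6445] = -1.8 log₁₀[0.00162 + 0.00107] = 4.626, so f = 0.04673.
Total minor-loss coefficient ΣK = 4·0.16 = 0.64.
ΔP = [f·L/D + ΣK]·(ρV²/2) = [0.04673·60/0.0307 + 0.64]·(996·0.1716²/2) = [91.33 + 0.64]·14.66 = 1348 Pa.
Head loss h_f = ΔP/(ρg) = 1348/(996·9.81) = 0.138 m.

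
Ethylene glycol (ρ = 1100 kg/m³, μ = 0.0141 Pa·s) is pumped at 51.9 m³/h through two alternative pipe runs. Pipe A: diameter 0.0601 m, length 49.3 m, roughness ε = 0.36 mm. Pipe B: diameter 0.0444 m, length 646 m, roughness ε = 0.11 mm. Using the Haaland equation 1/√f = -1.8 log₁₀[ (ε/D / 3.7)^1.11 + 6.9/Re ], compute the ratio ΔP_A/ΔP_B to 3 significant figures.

Pipe A: V = Q/A = 0.01442/0.002837 = 5.082 m/s; Re = 2.383e+04; ε/D = 0.00599; Haaland → f = 0.03515; ΔP_A = f(L/D)(ρV²/2) = 4.095e+05 Pa.
Pipe B: V = Q/A = 0.01442/0.001548 = 9.311 m/s; Re = 3.225e+04; ε/D = 0.00248; Haaland → f = 0.02853; ΔP_B = f(L/D)(ρV²/2) = 1.979e+07 Pa.
ΔP_A/ΔP_B = 4.095e+05/1.979e+07 = 0.0207.

ΔP_A/ΔP_B ≈ 0.0207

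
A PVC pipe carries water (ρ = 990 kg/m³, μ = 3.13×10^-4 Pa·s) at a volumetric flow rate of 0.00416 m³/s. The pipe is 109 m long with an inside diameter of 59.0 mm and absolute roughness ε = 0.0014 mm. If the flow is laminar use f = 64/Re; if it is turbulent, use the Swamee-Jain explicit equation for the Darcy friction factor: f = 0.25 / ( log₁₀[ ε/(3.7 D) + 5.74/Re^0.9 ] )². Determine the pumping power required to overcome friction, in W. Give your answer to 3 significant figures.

Cross-sectional area A = πD²/4 = π(0.059)²/4 = 0.002734 m²; mean velocity V = Q/A = 0.00416/0.002734 = 1.522 m/s.
Reynolds number Re = ρVD/μ = 990 · 1.522 · 0.059 / 0.000313 = 2.84e+05.
Re > 4000 → turbulent. Relative roughness ε/D = 1.4e-06/0.059 = 2.37e-05. Swamee-Jain: f = 0.25/(log₁₀[2.37e-05/3.7 + 5.74/2.84e+05^0.9])² = 0.25/(log₁₀[6.41e-06 + 7.1e-05])² = 0.25/(-4.111)² = 0.01479.
Darcy-Weisbach: ΔP = f(L/D)(ρV²/2) = 0.01479·(109/0.059)·(990·1.522²/2) = 0.01479·1847·1146 = 3.131e+04 Pa.
Pumping power P = QΔP = 0.00416·3.131e+04 = 130.3 W = 130 W.

P ≈ 130 W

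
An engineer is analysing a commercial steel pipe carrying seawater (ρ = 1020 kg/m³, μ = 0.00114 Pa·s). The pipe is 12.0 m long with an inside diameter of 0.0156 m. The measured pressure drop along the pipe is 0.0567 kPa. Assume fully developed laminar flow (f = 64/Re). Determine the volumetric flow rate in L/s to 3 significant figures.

For laminar flow, f = 64/Re with Re = ρVD/μ, so Darcy-Weisbach reduces to ΔP = 32μLV/D². Solving for V: V = ΔP·D²/(32μL) = 56.7·(0.0156)²/(32·0.00114·12) = 0.03152 m/s.
Check: Re = ρVD/μ = 1020·0.03152·0.0156/0.00114 = 440 < 2300, so the laminar assumption holds.
Q = V·A = 0.03152·(π/4·0.0156²) = 6.025e-06 m³/s = 0.00602 L/s.

Q ≈ 0.00602 L/s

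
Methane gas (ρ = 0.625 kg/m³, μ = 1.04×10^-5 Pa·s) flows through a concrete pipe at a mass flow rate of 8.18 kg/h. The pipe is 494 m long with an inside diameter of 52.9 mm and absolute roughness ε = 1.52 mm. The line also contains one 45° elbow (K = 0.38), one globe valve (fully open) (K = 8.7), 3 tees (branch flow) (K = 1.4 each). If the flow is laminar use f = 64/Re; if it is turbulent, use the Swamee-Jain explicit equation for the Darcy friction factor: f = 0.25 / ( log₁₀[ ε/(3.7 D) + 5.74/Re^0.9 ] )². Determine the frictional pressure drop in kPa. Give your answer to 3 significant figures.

ṁ = 8.18 kg/h = 8.18/3600 = 0.002272 kg/s.
A = πD²/4 = π(0.0529)²/4 = 0.002198 m²; mean velocity V = ṁ/(ρA) = 0.002272/(0.625 · 0.002198) = 1.654 m/s.
Reynolds number Re = ρVD/μ = 0.625 · 1.654 · 0.0529 / 1.04e-05 = 5259.
Re > 4000 → turbulent. Relative roughness ε/D = 0.00152/0.0529 = 0.0287. Swamee-Jain: f = 0.25/(log₁₀[0.0287/3.7 + 5.74/5259^0.9])² = 0.25/(log₁₀[0.00777 + 0.00257])² = 0.25/(-1.986)² = 0.06341.
Total minor-loss coefficient ΣK = 1·0.38 + 1·8.7 + 3·1.4 = 13.3.
ΔP = [f·L/D + ΣK]·(ρV²/2) = [0.06341·494/0.0529 + 13.3]·(0.625·1.654²/2) = [592.1 + 13.3]·0.855 = 517.7 Pa.
ΔP = 517.7 Pa = 0.518 kPa.

ΔP ≈ 0.518 kPa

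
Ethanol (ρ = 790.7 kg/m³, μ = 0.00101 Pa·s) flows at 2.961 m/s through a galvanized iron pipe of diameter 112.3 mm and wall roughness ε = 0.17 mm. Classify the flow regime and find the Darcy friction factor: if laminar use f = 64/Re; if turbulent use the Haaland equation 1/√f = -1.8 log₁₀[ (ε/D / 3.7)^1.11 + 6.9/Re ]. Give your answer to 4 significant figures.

Re = ρVD/μ = 790.7·2.961·0.1123/0.00101 = 2.603e+05.
Re > 4000 → turbulent. ε/D = 0.00017/0.1123 = 0.00151; Haaland: 1/√f = -1.8 log₁₀[0.000173 + 2.65e-05] = 6.658, so f = 0.02256.

f ≈ 0.02256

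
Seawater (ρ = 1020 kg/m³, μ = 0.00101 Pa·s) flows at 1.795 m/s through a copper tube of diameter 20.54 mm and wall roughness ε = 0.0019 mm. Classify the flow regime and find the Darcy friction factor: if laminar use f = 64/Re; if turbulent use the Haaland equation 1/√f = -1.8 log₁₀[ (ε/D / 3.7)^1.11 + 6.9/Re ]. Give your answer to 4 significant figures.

f ≈ 0.02237

Re = ρVD/μ = 1020·1.795·0.02054/0.00101 = 3.723e+04.
Re > 4000 → turbulent. ε/D = 1.9e-06/0.02054 = 9.25e-05; Haaland: 1/√f = -1.8 log₁₀[7.79e-06 + 0.000185] = 6.686, so f = 0.02237.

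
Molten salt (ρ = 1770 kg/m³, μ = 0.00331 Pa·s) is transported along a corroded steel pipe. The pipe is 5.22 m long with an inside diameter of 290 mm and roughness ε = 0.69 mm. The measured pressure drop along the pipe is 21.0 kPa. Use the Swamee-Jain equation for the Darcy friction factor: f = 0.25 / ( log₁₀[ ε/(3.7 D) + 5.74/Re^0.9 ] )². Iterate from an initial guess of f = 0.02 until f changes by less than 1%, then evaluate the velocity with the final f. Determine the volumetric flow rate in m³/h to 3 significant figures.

Rearranging Darcy-Weisbach: V = √(2·ΔP·D/(f·L·ρ)). With ε/D = 0.00069/0.29 = 0.00238, iterate starting from f = 0.02:
  f = 0.02 → V = √(2·2.1e+04·0.29/(0.02·5.22·1770)) = 8.119 m/s; Re = ρVD/μ = 1.259e+06; f → 0.02473
  f = 0.02473 → V = 7.301 m/s; Re = 1.132e+06; f → 0.02475
Converged (Δf/f < 1%). With the final f = 0.02475: V = √(2·2.1e+04·0.29/(0.02475·5.22·1770)) = 7.298 m/s.
Q = V·A = 7.298·(π/4·0.29²) = 0.4821 m³/s = 1740 m³/h.

Q ≈ 1740 m³/h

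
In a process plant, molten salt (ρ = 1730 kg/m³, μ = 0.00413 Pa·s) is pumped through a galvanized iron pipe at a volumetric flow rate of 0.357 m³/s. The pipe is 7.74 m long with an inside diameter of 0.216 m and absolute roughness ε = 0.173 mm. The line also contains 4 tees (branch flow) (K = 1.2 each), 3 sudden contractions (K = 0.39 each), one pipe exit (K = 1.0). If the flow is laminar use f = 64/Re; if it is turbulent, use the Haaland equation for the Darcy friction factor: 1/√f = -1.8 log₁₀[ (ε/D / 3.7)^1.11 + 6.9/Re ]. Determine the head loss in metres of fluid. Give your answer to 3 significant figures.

h_f ≈ 37.0 m

Cross-sectional area A = πD²/4 = π(0.216)²/4 = 0.03664 m²; mean velocity V = Q/A = 0.357/0.03664 = 9.743 m/s.
Reynolds number Re = ρVD/μ = 1730 · 9.743 · 0.216 / 0.00413 = 8.815e+05.
Re > 4000 → turbulent. Relative roughness ε/D = 0.000173/0.216 = 0.000801. Haaland: 1/√f = -1.8 log₁₀[(0.000801/3.7)^1.11 + 6.9/8.815e+05] = -1.8 log₁₀[8.56e-05 + 7.83e-06] = 7.253, so f = 0.01901.
Total minor-loss coefficient ΣK = 4·1.2 + 3·0.39 + 1·1 = 6.97.
ΔP = [f·L/D + ΣK]·(ρV²/2) = [0.01901·7.74/0.216 + 6.97]·(1730·9.743²/2) = [0.6811 + 6.97]·8.21e+04 = 6.282e+05 Pa.
Head loss h_f = ΔP/(ρg) = 6.282e+05/(1730·9.81) = 37.0 m.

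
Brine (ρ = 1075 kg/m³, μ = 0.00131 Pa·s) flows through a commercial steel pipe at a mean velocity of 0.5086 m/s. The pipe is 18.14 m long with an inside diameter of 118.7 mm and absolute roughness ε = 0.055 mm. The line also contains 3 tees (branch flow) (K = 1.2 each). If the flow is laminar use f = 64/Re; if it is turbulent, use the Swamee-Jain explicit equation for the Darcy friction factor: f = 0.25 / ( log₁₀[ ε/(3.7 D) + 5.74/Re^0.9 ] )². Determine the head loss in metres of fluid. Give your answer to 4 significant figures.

Reynolds number Re = ρVD/μ = 1075 · 0.5086 · 0.1187 / 0.00131 = 4.954e+04.
Re > 4000 → turbulent. Relative roughness ε/D = 5.5e-05/0.1187 = 0.000463. Swamee-Jain: f = 0.25/(log₁₀[0.000463/3.7 + 5.74/4.954e+04^0.9])² = 0.25/(log₁₀[0.000125 + 0.000342])² = 0.25/(-3.331)² = 0.02253.
Total minor-loss coefficient ΣK = 3·1.2 = 3.6.
ΔP = [f·L/D + ΣK]·(ρV²/2) = [0.02253·18.14/0.1187 + 3.6]·(1075·0.5086²/2) = [3.444 + 3.6]·139 = 979.3 Pa.
Head loss h_f = ΔP/(ρg) = 979.3/(1075·9.81) = 0.09286 m.

h_f ≈ 0.09286 m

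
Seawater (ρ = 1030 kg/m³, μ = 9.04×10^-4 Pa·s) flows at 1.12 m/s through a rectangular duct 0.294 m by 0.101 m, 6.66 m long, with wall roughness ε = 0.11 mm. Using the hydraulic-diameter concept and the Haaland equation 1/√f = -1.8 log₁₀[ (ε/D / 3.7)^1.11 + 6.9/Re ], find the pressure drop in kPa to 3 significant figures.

Hydraulic diameter D_h = 4A/P = 4·(0.294·0.101)/(2·(0.294+0.101)) = 0.1188/0.79 = 0.1503 m.
Re = ρVD_h/μ = 1030·1.12·0.1503/0.000904 = 1.919e+05.
ε/D_h = 0.00011/0.1503 = 0.000732; Haaland gives 1/√f = -1.8 log₁₀[7.74e-05+3.6e-05] = 7.102, so f = 0.01983.
ΔP = f(L/D_h)(ρV²/2) = 0.01983·6.66/0.1503·646 = 567.3 Pa.
ΔP = 0.567 kPa.

ΔP ≈ 0.567 kPa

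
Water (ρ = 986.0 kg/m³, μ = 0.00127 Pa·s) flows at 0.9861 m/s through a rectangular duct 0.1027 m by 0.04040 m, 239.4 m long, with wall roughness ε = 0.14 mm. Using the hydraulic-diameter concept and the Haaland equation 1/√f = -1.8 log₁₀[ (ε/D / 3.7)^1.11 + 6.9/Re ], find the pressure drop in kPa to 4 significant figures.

ΔP ≈ 54.43 kPa

Hydraulic diameter D_h = 4A/P = 4·(0.1027·0.0404)/(2·(0.1027+0.0404)) = 0.0166/0.2862 = 0.05799 m.
Re = ρVD_h/μ = 986·0.9861·0.05799/0.00127 = 4.44e+04.
ε/D_h = 0.00014/0.05799 = 0.00241; Haaland gives 1/√f = -1.8 log₁₀[0.000291+0.000155] = 6.03, so f = 0.0275.
ΔP = f(L/D_h)(ρV²/2) = 0.0275·239.4/0.05799·479.4 = 5.443e+04 Pa.
ΔP = 54.43 kPa.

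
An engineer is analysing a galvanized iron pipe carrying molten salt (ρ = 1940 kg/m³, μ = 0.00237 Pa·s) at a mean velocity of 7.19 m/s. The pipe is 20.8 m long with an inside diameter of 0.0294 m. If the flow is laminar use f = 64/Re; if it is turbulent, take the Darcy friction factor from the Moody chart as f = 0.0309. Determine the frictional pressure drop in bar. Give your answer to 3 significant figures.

ΔP ≈ 11.0 bar

Reynolds number Re = ρVD/μ = 1940 · 7.19 · 0.0294 / 0.00237 = 1.73e+05.
Re > 4000 → turbulent; use the Moody-chart value f = 0.0309.
Darcy-Weisbach: ΔP = f(L/D)(ρV²/2) = 0.0309·(20.8/0.0294)·(1940·7.19²/2) = 0.0309·707.5·5.015e+04 = 1.096e+06 Pa.
ΔP = 1.096e+06 Pa = 11.0 bar.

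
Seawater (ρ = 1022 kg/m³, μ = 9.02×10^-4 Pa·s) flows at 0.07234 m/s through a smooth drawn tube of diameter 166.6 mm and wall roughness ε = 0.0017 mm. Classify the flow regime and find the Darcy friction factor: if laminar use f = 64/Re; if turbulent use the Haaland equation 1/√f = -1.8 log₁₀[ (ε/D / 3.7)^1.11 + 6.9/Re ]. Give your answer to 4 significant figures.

Re = ρVD/μ = 1022·0.07234·0.1666/0.000902 = 1.366e+04.
Re > 4000 → turbulent. ε/D = 1.7e-06/0.1666 = 1.02e-05; Haaland: 1/√f = -1.8 log₁₀[6.75e-07 + 0.000505] = 5.933, so f = 0.02841.

f ≈ 0.02841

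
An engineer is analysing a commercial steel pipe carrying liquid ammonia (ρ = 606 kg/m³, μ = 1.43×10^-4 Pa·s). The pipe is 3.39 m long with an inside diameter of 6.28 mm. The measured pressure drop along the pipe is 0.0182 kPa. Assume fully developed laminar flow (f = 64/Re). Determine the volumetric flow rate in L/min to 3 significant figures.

Q ≈ 0.0860 L/min

For laminar flow, f = 64/Re with Re = ρVD/μ, so Darcy-Weisbach reduces to ΔP = 32μLV/D². Solving for V: V = ΔP·D²/(32μL) = 18.2·(0.00628)²/(32·0.000143·3.39) = 0.04627 m/s.
Check: Re = ρVD/μ = 606·0.04627·0.00628/0.000143 = 1231 < 2300, so the laminar assumption holds.
Q = V·A = 0.04627·(π/4·0.00628²) = 1.433e-06 m³/s = 0.0860 L/min.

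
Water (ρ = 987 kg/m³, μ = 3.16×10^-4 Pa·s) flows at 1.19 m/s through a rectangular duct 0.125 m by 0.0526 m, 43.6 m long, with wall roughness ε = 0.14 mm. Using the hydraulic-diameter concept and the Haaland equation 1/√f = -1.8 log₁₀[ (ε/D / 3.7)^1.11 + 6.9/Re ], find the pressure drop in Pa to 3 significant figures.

ΔP ≈ 9760 Pa

Hydraulic diameter D_h = 4A/P = 4·(0.125·0.0526)/(2·(0.125+0.0526)) = 0.0263/0.3552 = 0.07404 m.
Re = ρVD_h/μ = 987·1.19·0.07404/0.000316 = 2.752e+05.
ε/D_h = 0.00014/0.07404 = 0.00189; Haaland gives 1/√f = -1.8 log₁₀[0.000222+2.51e-05] = 6.493, so f = 0.02372.
ΔP = f(L/D_h)(ρV²/2) = 0.02372·43.6/0.07404·698.8 = 9761 Pa.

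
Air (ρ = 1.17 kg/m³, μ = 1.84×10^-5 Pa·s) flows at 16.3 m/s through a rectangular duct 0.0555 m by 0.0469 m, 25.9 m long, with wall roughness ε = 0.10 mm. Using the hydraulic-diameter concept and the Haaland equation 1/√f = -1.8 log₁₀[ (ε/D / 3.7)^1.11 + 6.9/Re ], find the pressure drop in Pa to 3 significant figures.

Hydraulic diameter D_h = 4A/P = 4·(0.0555·0.0469)/(2·(0.0555+0.0469)) = 0.01041/0.2048 = 0.05084 m.
Re = ρVD_h/μ = 1.17·16.3·0.05084/1.84e-05 = 5.269e+04.
ε/D_h = 0.0001/0.05084 = 0.00197; Haaland gives 1/√f = -1.8 log₁₀[0.000232+0.000131] = 6.192, so f = 0.02608.
ΔP = f(L/D_h)(ρV²/2) = 0.02608·25.9/0.05084·155.4 = 2065 Pa.

ΔP ≈ 2070 Pa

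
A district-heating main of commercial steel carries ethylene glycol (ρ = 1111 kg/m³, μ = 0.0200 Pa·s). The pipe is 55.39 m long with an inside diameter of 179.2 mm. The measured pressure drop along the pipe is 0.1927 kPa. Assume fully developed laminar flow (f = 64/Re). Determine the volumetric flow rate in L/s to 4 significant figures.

Q ≈ 4.403 L/s

For laminar flow, f = 64/Re with Re = ρVD/μ, so Darcy-Weisbach reduces to ΔP = 32μLV/D². Solving for V: V = ΔP·D²/(32μL) = 192.7·(0.1792)²/(32·0.02·55.39) = 0.1746 m/s.
Check: Re = ρVD/μ = 1111·0.1746·0.1792/0.02 = 1738 < 2300, so the laminar assumption holds.
Q = V·A = 0.1746·(π/4·0.1792²) = 0.004403 m³/s = 4.403 L/s.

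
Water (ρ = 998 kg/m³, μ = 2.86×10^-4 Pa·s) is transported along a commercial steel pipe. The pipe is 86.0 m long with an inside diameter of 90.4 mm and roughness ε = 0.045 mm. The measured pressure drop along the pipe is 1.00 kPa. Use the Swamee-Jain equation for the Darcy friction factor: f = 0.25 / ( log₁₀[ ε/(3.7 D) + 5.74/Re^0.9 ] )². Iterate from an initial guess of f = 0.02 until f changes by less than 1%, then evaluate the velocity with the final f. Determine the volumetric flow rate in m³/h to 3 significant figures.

Rearranging Darcy-Weisbach: V = √(2·ΔP·D/(f·L·ρ)). With ε/D = 4.5e-05/0.0904 = 0.000498, iterate starting from f = 0.02:
  f = 0.02 → V = √(2·1000·0.0904/(0.02·86·998)) = 0.3245 m/s; Re = ρVD/μ = 1.024e+05; f → 0.02034
  f = 0.02034 → V = 0.3218 m/s; Re = 1.015e+05; f → 0.02037
Converged (Δf/f < 1%). With the final f = 0.02037: V = √(2·1000·0.0904/(0.02037·86·998)) = 0.3216 m/s.
Q = V·A = 0.3216·(π/4·0.0904²) = 0.002064 m³/s = 7.43 m³/h.

Q ≈ 7.43 m³/h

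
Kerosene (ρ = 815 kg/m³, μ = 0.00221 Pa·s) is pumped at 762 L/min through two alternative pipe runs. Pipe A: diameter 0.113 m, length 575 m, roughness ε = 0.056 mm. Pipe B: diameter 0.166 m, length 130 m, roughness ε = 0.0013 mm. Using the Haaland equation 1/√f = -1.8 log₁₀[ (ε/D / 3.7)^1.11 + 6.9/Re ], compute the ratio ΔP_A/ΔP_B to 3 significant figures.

Pipe A: V = Q/A = 0.0127/0.01003 = 1.266 m/s; Re = 5.277e+04; ε/D = 0.000496; Haaland → f = 0.02204; ΔP_A = f(L/D)(ρV²/2) = 7.328e+04 Pa.
Pipe B: V = Q/A = 0.0127/0.02164 = 0.5868 m/s; Re = 3.592e+04; ε/D = 7.83e-06; Haaland → f = 0.02236; ΔP_B = f(L/D)(ρV²/2) = 2457 Pa.
ΔP_A/ΔP_B = 7.328e+04/2457 = 29.8.

ΔP_A/ΔP_B ≈ 29.8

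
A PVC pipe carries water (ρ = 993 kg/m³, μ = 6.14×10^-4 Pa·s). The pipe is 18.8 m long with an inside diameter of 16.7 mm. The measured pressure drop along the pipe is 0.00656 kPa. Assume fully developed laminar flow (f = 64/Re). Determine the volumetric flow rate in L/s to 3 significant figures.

For laminar flow, f = 64/Re with Re = ρVD/μ, so Darcy-Weisbach reduces to ΔP = 32μLV/D². Solving for V: V = ΔP·D²/(32μL) = 6.56·(0.0167)²/(32·0.000614·18.8) = 0.004953 m/s.
Check: Re = ρVD/μ = 993·0.004953·0.0167/0.000614 = 133.8 < 2300, so the laminar assumption holds.
Q = V·A = 0.004953·(π/4·0.0167²) = 1.085e-06 m³/s = 0.00108 L/s.

Q ≈ 0.00108 L/s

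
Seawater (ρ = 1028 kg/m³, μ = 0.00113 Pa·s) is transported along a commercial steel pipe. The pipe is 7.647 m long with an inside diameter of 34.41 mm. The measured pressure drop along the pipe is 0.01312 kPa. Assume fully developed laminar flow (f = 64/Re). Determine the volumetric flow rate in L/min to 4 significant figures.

Q ≈ 3.135 L/min

For laminar flow, f = 64/Re with Re = ρVD/μ, so Darcy-Weisbach reduces to ΔP = 32μLV/D². Solving for V: V = ΔP·D²/(32μL) = 13.12·(0.03441)²/(32·0.00113·7.647) = 0.05618 m/s.
Check: Re = ρVD/μ = 1028·0.05618·0.03441/0.00113 = 1759 < 2300, so the laminar assumption holds.
Q = V·A = 0.05618·(π/4·0.03441²) = 5.224e-05 m³/s = 3.135 L/min.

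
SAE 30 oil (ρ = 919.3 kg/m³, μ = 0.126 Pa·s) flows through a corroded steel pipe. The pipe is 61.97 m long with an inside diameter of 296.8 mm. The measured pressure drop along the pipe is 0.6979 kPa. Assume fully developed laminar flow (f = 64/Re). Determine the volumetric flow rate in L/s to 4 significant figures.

Q ≈ 17.02 L/s

For laminar flow, f = 64/Re with Re = ρVD/μ, so Darcy-Weisbach reduces to ΔP = 32μLV/D². Solving for V: V = ΔP·D²/(32μL) = 697.9·(0.2968)²/(32·0.126·61.97) = 0.246 m/s.
Check: Re = ρVD/μ = 919.3·0.246·0.2968/0.126 = 532.8 < 2300, so the laminar assumption holds.
Q = V·A = 0.246·(π/4·0.2968²) = 0.01702 m³/s = 17.02 L/s.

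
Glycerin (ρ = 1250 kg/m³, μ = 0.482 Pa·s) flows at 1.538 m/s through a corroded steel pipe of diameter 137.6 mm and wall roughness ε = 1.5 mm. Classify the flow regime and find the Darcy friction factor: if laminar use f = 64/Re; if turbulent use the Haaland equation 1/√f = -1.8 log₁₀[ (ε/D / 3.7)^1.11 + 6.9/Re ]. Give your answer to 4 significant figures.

f ≈ 0.1166

Re = ρVD/μ = 1250·1.538·0.1376/0.482 = 548.8.
Re < 2300 → laminar, so f = 64/Re = 0.1166 (roughness is irrelevant in laminar flow).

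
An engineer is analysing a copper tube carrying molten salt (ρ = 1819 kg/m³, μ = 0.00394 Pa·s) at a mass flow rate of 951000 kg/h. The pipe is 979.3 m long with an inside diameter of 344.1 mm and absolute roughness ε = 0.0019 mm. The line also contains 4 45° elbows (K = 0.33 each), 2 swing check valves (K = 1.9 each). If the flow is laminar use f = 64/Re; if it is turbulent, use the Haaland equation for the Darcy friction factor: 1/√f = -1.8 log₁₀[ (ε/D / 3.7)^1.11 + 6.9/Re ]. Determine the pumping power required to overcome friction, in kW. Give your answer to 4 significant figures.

P ≈ 15.31 kW

ṁ = 951000 kg/h = 951000/3600 = 264.2 kg/s.
A = πD²/4 = π(0.3441)²/4 = 0.09299 m²; mean velocity V = ṁ/(ρA) = 264.2/(1819 · 0.09299) = 1.562 m/s.
Reynolds number Re = ρVD/μ = 1819 · 1.562 · 0.3441 / 0.00394 = 2.481e+05.
Re > 4000 → turbulent. Relative roughness ε/D = 1.9e-06/0.3441 = 5.52e-06. Haaland: 1/√f = -1.8 log₁₀[(5.52e-06/3.7)^1.11 + 6.9/2.481e+05] = -1.8 log₁₀[3.41e-07 + 2.78e-05] = 8.191, so f = 0.01491.
Total minor-loss coefficient ΣK = 4·0.33 + 2·1.9 = 5.12.
ΔP = [f·L/D + ΣK]·(ρV²/2) = [0.01491·979.3/0.3441 + 5.12]·(1819·1.562²/2) = [42.42 + 5.12]·2218 = 1.054e+05 Pa.
Q = ṁ/ρ = 264.2/1819 = 0.1452 m³/s.
Pumping power P = QΔP = 0.1452·1.054e+05 = 15314 W = 15.31 kW.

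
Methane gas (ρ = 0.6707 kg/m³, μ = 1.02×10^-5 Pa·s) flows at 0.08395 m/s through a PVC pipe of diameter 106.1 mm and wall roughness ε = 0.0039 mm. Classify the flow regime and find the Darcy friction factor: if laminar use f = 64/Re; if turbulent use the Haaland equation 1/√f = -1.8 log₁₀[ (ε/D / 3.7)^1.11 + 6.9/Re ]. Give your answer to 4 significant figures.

Re = ρVD/μ = 0.6707·0.08395·0.1061/1.02e-05 = 585.7.
Re < 2300 → laminar, so f = 64/Re = 0.1093 (roughness is irrelevant in laminar flow).

f ≈ 0.1093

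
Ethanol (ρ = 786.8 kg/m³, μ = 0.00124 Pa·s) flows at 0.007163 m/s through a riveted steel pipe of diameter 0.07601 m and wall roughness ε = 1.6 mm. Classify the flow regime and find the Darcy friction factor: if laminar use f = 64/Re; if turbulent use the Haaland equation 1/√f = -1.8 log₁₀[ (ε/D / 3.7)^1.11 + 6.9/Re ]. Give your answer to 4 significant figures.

Re = ρVD/μ = 786.8·0.007163·0.07601/0.00124 = 345.5.
Re < 2300 → laminar, so f = 64/Re = 0.1853 (roughness is irrelevant in laminar flow).

f ≈ 0.1853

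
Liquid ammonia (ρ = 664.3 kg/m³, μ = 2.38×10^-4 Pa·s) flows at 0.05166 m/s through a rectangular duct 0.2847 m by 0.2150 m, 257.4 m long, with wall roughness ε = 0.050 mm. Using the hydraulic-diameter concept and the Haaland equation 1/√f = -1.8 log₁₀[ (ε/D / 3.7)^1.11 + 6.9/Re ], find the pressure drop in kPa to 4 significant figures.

ΔP ≈ 0.02135 kPa

Hydraulic diameter D_h = 4A/P = 4·(0.2847·0.215)/(2·(0.2847+0.215)) = 0.2448/0.9994 = 0.245 m.
Re = ρVD_h/μ = 664.3·0.05166·0.245/0.000238 = 3.533e+04.
ε/D_h = 5e-05/0.245 = 0.000204; Haaland gives 1/√f = -1.8 log₁₀[1.88e-05+0.000195] = 6.605, so f = 0.02292.
ΔP = f(L/D_h)(ρV²/2) = 0.02292·257.4/0.245·0.8864 = 21.35 Pa.
ΔP = 0.02135 kPa.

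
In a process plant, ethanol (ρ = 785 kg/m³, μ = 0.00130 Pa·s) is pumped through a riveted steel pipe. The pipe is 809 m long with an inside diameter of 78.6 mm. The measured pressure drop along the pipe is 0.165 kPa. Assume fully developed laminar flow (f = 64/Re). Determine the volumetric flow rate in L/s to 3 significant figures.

For laminar flow, f = 64/Re with Re = ρVD/μ, so Darcy-Weisbach reduces to ΔP = 32μLV/D². Solving for V: V = ΔP·D²/(32μL) = 165·(0.0786)²/(32·0.0013·809) = 0.03029 m/s.
Check: Re = ρVD/μ = 785·0.03029·0.0786/0.0013 = 1438 < 2300, so the laminar assumption holds.
Q = V·A = 0.03029·(π/4·0.0786²) = 0.000147 m³/s = 0.147 L/s.

Q ≈ 0.147 L/s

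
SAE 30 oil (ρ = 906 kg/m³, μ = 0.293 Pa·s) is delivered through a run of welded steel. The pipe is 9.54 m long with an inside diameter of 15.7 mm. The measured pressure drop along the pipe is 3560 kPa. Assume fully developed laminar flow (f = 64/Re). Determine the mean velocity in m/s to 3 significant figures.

For laminar flow, f = 64/Re with Re = ρVD/μ, so Darcy-Weisbach reduces to ΔP = 32μLV/D². Solving for V: V = ΔP·D²/(32μL) = 3.56e+06·(0.0157)²/(32·0.293·9.54) = 9.81 m/s.
Check: Re = ρVD/μ = 906·9.81·0.0157/0.293 = 476.3 < 2300, so the laminar assumption holds.

V ≈ 9.81 m/s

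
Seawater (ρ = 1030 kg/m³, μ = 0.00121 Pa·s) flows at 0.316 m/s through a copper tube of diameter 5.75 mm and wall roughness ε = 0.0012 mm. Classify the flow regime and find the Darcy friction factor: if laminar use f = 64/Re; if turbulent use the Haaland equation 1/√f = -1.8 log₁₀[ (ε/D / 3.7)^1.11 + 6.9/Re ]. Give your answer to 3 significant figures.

Re = ρVD/μ = 1030·0.316·0.00575/0.00121 = 1547.
Re < 2300 → laminar, so f = 64/Re = 0.04138 (roughness is irrelevant in laminar flow).

f ≈ 0.0414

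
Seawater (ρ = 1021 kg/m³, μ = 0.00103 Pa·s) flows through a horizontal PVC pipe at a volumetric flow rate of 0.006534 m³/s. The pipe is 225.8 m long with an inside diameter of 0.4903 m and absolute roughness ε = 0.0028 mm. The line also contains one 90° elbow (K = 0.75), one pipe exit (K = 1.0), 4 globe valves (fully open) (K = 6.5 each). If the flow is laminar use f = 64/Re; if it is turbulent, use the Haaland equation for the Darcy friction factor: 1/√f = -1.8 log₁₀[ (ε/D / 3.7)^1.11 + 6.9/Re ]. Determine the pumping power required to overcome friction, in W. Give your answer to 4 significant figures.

P ≈ 0.1604 W

Cross-sectional area A = πD²/4 = π(0.4903)²/4 = 0.1888 m²; mean velocity V = Q/A = 0.006534/0.1888 = 0.03461 m/s.
Reynolds number Re = ρVD/μ = 1021 · 0.03461 · 0.4903 / 0.00103 = 1.682e+04.
Re > 4000 → turbulent. Relative roughness ε/D = 2.8e-06/0.4903 = 5.71e-06. Haaland: 1/√f = -1.8 log₁₀[(5.71e-06/3.7)^1.11 + 6.9/1.682e+04] = -1.8 log₁₀[3.54e-07 + 0.00041] = 6.096, so f = 0.02691.
Total minor-loss coefficient ΣK = 1·0.75 + 1·1 + 4·6.5 = 27.8.
ΔP = [f·L/D + ΣK]·(ρV²/2) = [0.02691·225.8/0.4903 + 27.8]·(1021·0.03461²/2) = [12.39 + 27.8]·0.6114 = 24.54 Pa.
Pumping power P = QΔP = 0.006534·24.54 = 0.16037 W = 0.1604 W.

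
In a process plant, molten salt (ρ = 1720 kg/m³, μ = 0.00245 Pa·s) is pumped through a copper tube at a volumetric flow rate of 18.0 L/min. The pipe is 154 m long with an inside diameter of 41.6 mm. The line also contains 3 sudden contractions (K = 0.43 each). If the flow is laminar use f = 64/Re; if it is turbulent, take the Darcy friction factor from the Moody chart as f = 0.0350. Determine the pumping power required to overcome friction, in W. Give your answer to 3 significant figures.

Q = 18.0 L/min = 18.0/60000 = 0.0003 m³/s.
Cross-sectional area A = πD²/4 = π(0.0416)²/4 = 0.001359 m²; mean velocity V = Q/A = 0.0003/0.001359 = 0.2207 m/s.
Reynolds number Re = ρVD/μ = 1720 · 0.2207 · 0.0416 / 0.00245 = 6446.
Re > 4000 → turbulent; use the Moody-chart value f = 0.0350.
Total minor-loss coefficient ΣK = 3·0.43 = 1.29.
ΔP = [f·L/D + ΣK]·(ρV²/2) = [0.035·154/0.0416 + 1.29]·(1720·0.2207²/2) = [129.6 + 1.29]·41.9 = 5483 Pa.
Pumping power P = QΔP = 0.0003·5483 = 1.645 W = 1.64 W.

P ≈ 1.64 W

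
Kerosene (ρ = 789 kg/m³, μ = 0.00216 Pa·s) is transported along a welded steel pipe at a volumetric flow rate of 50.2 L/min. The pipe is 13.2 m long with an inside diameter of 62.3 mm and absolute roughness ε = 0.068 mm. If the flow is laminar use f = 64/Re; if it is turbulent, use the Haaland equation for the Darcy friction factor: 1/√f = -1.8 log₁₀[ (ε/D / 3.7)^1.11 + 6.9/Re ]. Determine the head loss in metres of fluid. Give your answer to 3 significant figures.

h_f ≈ 0.0296 m

Q = 50.2 L/min = 50.2/60000 = 0.0008367 m³/s.
Cross-sectional area A = πD²/4 = π(0.0623)²/4 = 0.003048 m²; mean velocity V = Q/A = 0.0008367/0.003048 = 0.2745 m/s.
Reynolds number Re = ρVD/μ = 789 · 0.2745 · 0.0623 / 0.00216 = 6246.
Re > 4000 → turbulent. Relative roughness ε/D = 6.8e-05/0.0623 = 0.00109. Haaland: 1/√f = -1.8 log₁₀[(0.00109/3.7)^1.11 + 6.9/6246] = -1.8 log₁₀[0.000121 + 0.0011] = 5.241, so f = 0.0364.
Darcy-Weisbach: ΔP = f(L/D)(ρV²/2) = 0.0364·(13.2/0.0623)·(789·0.2745²/2) = 0.0364·211.9·29.72 = 229.2 Pa.
Head loss h_f = ΔP/(ρg) = 229.2/(789·9.81) = 0.0296 m.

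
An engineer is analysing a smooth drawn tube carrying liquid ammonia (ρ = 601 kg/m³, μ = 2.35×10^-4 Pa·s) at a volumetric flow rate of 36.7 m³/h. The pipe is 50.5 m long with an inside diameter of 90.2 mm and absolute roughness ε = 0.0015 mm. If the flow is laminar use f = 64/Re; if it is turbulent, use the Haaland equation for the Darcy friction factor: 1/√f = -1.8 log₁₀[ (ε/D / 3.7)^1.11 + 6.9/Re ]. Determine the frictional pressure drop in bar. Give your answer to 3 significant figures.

ΔP ≈ 0.0598 bar

Q = 36.7 m³/h = 36.7/3600 = 0.01019 m³/s.
Cross-sectional area A = πD²/4 = π(0.0902)²/4 = 0.00639 m²; mean velocity V = Q/A = 0.01019/0.00639 = 1.595 m/s.
Reynolds number Re = ρVD/μ = 601 · 1.595 · 0.0902 / 0.000235 = 3.68e+05.
Re > 4000 → turbulent. Relative roughness ε/D = 1.5e-06/0.0902 = 1.66e-05. Haaland: 1/√f = -1.8 log₁₀[(1.66e-05/3.7)^1.11 + 6.9/3.68e+05] = -1.8 log₁₀[1.16e-06 + 1.87e-05] = 8.462, so f = 0.01397.
Darcy-Weisbach: ΔP = f(L/D)(ρV²/2) = 0.01397·(50.5/0.0902)·(601·1.595²/2) = 0.01397·559.9·764.8 = 5980 Pa.
ΔP = 5980 Pa = 0.0598 bar.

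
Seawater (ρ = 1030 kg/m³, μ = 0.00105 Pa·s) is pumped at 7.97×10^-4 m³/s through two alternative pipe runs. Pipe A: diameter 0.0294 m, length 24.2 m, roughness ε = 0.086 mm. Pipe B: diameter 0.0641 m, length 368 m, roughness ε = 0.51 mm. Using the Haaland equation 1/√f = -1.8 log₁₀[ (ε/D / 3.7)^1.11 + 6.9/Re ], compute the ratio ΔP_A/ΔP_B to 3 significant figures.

Pipe A: V = Q/A = 0.000797/0.0006789 = 1.174 m/s; Re = 3.386e+04; ε/D = 0.00293; Haaland → f = 0.02925; ΔP_A = f(L/D)(ρV²/2) = 1.709e+04 Pa.
Pipe B: V = Q/A = 0.000797/0.003227 = 0.247 m/s; Re = 1.553e+04; ε/D = 0.00796; Haaland → f = 0.03901; ΔP_B = f(L/D)(ρV²/2) = 7035 Pa.
ΔP_A/ΔP_B = 1.709e+04/7035 = 2.43.

ΔP_A/ΔP_B ≈ 2.43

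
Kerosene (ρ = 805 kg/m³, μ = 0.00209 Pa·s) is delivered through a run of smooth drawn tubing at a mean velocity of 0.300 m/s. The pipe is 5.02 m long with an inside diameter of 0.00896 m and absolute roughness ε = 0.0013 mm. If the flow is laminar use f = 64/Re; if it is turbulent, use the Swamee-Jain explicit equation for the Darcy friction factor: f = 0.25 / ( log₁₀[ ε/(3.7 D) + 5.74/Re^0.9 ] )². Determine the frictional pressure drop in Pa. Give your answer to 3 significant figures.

Reynolds number Re = ρVD/μ = 805 · 0.3 · 0.00896 / 0.00209 = 1035.
Re < 2300 → laminar flow, so f = 64/Re = 64/1035 = 0.06182 (the turbulent correlation is not needed).
Darcy-Weisbach: ΔP = f(L/D)(ρV²/2) = 0.06182·(5.02/0.00896)·(805·0.3²/2) = 0.06182·560.3·36.23 = 1255 Pa.

ΔP ≈ 1250 Pa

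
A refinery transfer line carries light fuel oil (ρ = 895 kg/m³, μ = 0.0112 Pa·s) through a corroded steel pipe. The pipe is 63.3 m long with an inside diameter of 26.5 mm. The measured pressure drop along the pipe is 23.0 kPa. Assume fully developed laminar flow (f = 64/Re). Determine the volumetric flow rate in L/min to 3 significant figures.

Q ≈ 23.6 L/min

For laminar flow, f = 64/Re with Re = ρVD/μ, so Darcy-Weisbach reduces to ΔP = 32μLV/D². Solving for V: V = ΔP·D²/(32μL) = 2.3e+04·(0.0265)²/(32·0.0112·63.3) = 0.7119 m/s.
Check: Re = ρVD/μ = 895·0.7119·0.0265/0.0112 = 1508 < 2300, so the laminar assumption holds.
Q = V·A = 0.7119·(π/4·0.0265²) = 0.0003927 m³/s = 23.6 L/min.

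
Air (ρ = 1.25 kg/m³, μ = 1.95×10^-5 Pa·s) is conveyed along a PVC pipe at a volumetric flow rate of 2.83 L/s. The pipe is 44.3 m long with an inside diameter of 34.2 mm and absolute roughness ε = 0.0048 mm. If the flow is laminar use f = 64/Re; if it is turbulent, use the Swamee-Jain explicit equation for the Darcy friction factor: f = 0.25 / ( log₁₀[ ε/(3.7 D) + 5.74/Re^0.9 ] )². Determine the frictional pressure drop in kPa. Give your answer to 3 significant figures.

ΔP ≈ 0.267 kPa

Q = 2.83 L/s = 2.83/1000 = 0.00283 m³/s.
Cross-sectional area A = πD²/4 = π(0.0342)²/4 = 0.0009186 m²; mean velocity V = Q/A = 0.00283/0.0009186 = 3.081 m/s.
Reynolds number Re = ρVD/μ = 1.25 · 3.081 · 0.0342 / 1.95e-05 = 6754.
Re > 4000 → turbulent. Relative roughness ε/D = 4.8e-06/0.0342 = 0.00014. Swamee-Jain: f = 0.25/(log₁₀[0.00014/3.7 + 5.74/6754^0.9])² = 0.25/(log₁₀[3.79e-05 + 0.00205])² = 0.25/(-2.68)² = 0.03481.
Darcy-Weisbach: ΔP = f(L/D)(ρV²/2) = 0.03481·(44.3/0.0342)·(1.25·3.081²/2) = 0.03481·1295·5.932 = 267.5 Pa.
ΔP = 267.5 Pa = 0.267 kPa.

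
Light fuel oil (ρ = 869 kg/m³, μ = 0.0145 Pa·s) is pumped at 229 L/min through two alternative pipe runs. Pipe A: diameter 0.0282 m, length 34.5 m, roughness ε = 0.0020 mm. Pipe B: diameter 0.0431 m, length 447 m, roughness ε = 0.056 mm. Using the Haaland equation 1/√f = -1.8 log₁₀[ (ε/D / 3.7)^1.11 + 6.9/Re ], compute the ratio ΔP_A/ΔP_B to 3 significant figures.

Pipe A: V = Q/A = 0.003817/0.0006246 = 6.111 m/s; Re = 1.033e+04; ε/D = 7.09e-05; Haaland → f = 0.03069; ΔP_A = f(L/D)(ρV²/2) = 6.091e+05 Pa.
Pipe B: V = Q/A = 0.003817/0.001459 = 2.616 m/s; Re = 6757; ε/D = 0.0013; Haaland → f = 0.03588; ΔP_B = f(L/D)(ρV²/2) = 1.107e+06 Pa.
ΔP_A/ΔP_B = 6.091e+05/1.107e+06 = 0.550.

ΔP_A/ΔP_B ≈ 0.550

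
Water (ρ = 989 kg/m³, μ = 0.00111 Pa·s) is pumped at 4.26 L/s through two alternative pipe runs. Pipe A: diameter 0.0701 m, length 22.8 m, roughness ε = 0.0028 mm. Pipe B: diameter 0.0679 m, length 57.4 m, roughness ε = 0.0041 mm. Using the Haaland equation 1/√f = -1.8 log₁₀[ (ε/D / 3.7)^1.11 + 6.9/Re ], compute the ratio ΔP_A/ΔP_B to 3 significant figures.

ΔP_A/ΔP_B ≈ 0.340

Pipe A: V = Q/A = 0.00426/0.003859 = 1.104 m/s; Re = 6.894e+04; ε/D = 3.99e-05; Haaland → f = 0.01942; ΔP_A = f(L/D)(ρV²/2) = 3806 Pa.
Pipe B: V = Q/A = 0.00426/0.003621 = 1.176 m/s; Re = 7.117e+04; ε/D = 6.04e-05; Haaland → f = 0.01937; ΔP_B = f(L/D)(ρV²/2) = 1.12e+04 Pa.
ΔP_A/ΔP_B = 3806/1.12e+04 = 0.340.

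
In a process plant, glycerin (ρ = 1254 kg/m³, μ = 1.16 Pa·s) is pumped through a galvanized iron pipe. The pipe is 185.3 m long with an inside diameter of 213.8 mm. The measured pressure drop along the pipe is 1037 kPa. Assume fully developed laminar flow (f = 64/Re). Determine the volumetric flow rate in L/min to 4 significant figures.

For laminar flow, f = 64/Re with Re = ρVD/μ, so Darcy-Weisbach reduces to ΔP = 32μLV/D². Solving for V: V = ΔP·D²/(32μL) = 1.037e+06·(0.2138)²/(32·1.16·185.3) = 6.891 m/s.
Check: Re = ρVD/μ = 1254·6.891·0.2138/1.16 = 1593 < 2300, so the laminar assumption holds.
Q = V·A = 6.891·(π/4·0.2138²) = 0.2474 m³/s = 14840 L/min.

Q ≈ 14840 L/min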